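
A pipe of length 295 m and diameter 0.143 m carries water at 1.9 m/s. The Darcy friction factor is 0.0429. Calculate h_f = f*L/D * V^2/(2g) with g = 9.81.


Darcy-Weisbach equation: h_f = f * (L/D) * V^2/(2g).
f * L/D = 0.0429 * 295/0.143 = 88.5.
V^2/(2g) = 1.9^2 / (2*9.81) = 3.61 / 19.62 = 0.184 m.
h_f = 88.5 * 0.184 = 16.284 m.

16.284


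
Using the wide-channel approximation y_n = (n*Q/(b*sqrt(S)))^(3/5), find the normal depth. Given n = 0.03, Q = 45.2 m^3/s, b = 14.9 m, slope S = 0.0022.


We use the wide-channel approximation y_n = (n*Q/(b*sqrt(S)))^(3/5).
sqrt(S) = sqrt(0.0022) = 0.046904.
Numerator: n*Q = 0.03 * 45.2 = 1.356.
Denominator: b*sqrt(S) = 14.9 * 0.046904 = 0.69887.
arg = 1.9403.
y_n = 1.9403^(3/5) = 1.4884 m.

1.4884


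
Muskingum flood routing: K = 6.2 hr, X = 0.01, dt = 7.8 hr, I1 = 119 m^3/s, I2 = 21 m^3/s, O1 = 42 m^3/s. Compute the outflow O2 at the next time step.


Muskingum coefficients:
denom = 2*K*(1-X) + dt = 2*6.2*(1-0.01) + 7.8 = 20.076.
C0 = (dt - 2*K*X)/denom = (7.8 - 2*6.2*0.01)/20.076 = 0.3823.
C1 = (dt + 2*K*X)/denom = (7.8 + 2*6.2*0.01)/20.076 = 0.3947.
C2 = (2*K*(1-X) - dt)/denom = 0.223.
O2 = C0*I2 + C1*I1 + C2*O1
   = 0.3823*21 + 0.3947*119 + 0.223*42
   = 64.36 m^3/s.

64.36


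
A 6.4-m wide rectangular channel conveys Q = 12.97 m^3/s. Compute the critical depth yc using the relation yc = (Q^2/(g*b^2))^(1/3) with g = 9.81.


Using yc = (Q^2 / (g * b^2))^(1/3):
Q^2 = 12.97^2 = 168.22.
g * b^2 = 9.81 * 6.4^2 = 9.81 * 40.96 = 401.82.
Q^2 / (g*b^2) = 168.22 / 401.82 = 0.4186.
yc = 0.4186^(1/3) = 0.7481 m.

0.7481


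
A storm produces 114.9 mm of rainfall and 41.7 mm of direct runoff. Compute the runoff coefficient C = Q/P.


The runoff coefficient C = runoff depth / rainfall depth.
C = 41.7 / 114.9
  = 0.3629.

0.3629


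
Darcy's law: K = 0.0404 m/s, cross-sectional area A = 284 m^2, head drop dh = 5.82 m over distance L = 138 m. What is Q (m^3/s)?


Darcy's law: Q = K * A * i, where i = dh/L.
Hydraulic gradient i = 5.82 / 138 = 0.042174.
Q = 0.0404 * 284 * 0.042174
  = 0.4839 m^3/s.

0.4839


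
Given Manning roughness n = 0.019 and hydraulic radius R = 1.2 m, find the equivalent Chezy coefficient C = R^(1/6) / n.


The Chezy coefficient relates to Manning's n through C = R^(1/6) / n.
R^(1/6) = 1.2^(1/6) = 1.030853.
C = 1.030853 / 0.019 = 54.26 m^(1/2)/s.

54.26


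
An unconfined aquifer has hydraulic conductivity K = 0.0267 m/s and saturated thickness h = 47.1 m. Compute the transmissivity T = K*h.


Transmissivity is defined as T = K * h.
T = 0.0267 * 47.1
  = 1.2576 m^2/s.

1.2576


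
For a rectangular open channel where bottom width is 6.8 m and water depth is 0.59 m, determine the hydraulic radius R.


For a rectangular section:
Flow area A = b * y = 6.8 * 0.59 = 4.01 m^2.
Wetted perimeter P = b + 2y = 6.8 + 2*0.59 = 7.98 m.
Hydraulic radius R = A/P = 4.01 / 7.98 = 0.5028 m.

0.5028


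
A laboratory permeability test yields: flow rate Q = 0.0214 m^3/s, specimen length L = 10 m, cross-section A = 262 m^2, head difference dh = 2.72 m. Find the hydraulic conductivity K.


From K = Q*L / (A*dh):
Numerator: Q*L = 0.0214 * 10 = 0.214.
Denominator: A*dh = 262 * 2.72 = 712.64.
K = 0.214 / 712.64 = 0.0003 m/s.

0.0003


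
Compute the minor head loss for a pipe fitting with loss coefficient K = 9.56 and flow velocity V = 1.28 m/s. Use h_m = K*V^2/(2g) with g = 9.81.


Minor loss formula: h_m = K * V^2/(2g).
V^2 = 1.28^2 = 1.6384.
V^2/(2g) = 1.6384 / 19.62 = 0.0835 m.
h_m = 9.56 * 0.0835 = 0.7983 m.

0.7983


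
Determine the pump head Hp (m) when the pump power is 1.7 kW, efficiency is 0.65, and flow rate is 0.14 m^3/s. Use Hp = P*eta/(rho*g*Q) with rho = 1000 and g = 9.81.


Pump head formula: Hp = P * eta / (rho * g * Q).
Numerator: P * eta = 1.7 * 1000 * 0.65 = 1105.0 W.
Denominator: rho * g * Q = 1000 * 9.81 * 0.14 = 1373.4.
Hp = 1105.0 / 1373.4 = 0.8 m.

0.8


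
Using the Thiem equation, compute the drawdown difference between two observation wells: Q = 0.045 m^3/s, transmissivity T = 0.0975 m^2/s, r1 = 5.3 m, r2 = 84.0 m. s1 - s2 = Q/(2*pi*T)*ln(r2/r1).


Thiem equation: s1 - s2 = Q/(2*pi*T) * ln(r2/r1).
ln(r2/r1) = ln(84.0/5.3) = 2.7631.
Q/(2*pi*T) = 0.045 / (2*pi*0.0975) = 0.045 / 0.6126 = 0.0735.
s1 - s2 = 0.0735 * 2.7631 = 0.203 m.

0.203


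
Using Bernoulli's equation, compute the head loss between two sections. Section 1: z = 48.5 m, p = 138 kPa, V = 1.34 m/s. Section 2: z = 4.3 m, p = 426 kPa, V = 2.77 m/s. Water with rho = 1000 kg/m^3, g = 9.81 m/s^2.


Total head at each section: H = z + p/(rho*g) + V^2/(2g).
H1 = 48.5 + 138*1000/(1000*9.81) + 1.34^2/(2*9.81)
   = 48.5 + 14.067 + 0.0915
   = 62.659 m.
H2 = 4.3 + 426*1000/(1000*9.81) + 2.77^2/(2*9.81)
   = 4.3 + 43.425 + 0.3911
   = 48.116 m.
h_L = H1 - H2 = 62.659 - 48.116 = 14.543 m.

14.543


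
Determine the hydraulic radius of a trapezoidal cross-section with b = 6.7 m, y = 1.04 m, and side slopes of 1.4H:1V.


For a trapezoidal section with side slope z:
A = (b + z*y)*y = (6.7 + 1.4*1.04)*1.04 = 8.482 m^2.
P = b + 2*y*sqrt(1 + z^2) = 6.7 + 2*1.04*sqrt(1 + 1.4^2) = 10.279 m.
R = A/P = 8.482 / 10.279 = 0.8252 m.

0.8252


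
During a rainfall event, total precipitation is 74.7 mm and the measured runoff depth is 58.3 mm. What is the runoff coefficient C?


The runoff coefficient C = runoff depth / rainfall depth.
C = 58.3 / 74.7
  = 0.7805.

0.7805


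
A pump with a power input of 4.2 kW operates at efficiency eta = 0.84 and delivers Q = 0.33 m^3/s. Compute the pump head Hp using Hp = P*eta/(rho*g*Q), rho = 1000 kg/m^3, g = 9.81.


Pump head formula: Hp = P * eta / (rho * g * Q).
Numerator: P * eta = 4.2 * 1000 * 0.84 = 3528.0 W.
Denominator: rho * g * Q = 1000 * 9.81 * 0.33 = 3237.3.
Hp = 3528.0 / 3237.3 = 1.09 m.

1.09


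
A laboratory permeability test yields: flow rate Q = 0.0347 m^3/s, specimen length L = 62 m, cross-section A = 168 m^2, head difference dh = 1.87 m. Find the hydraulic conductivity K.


From K = Q*L / (A*dh):
Numerator: Q*L = 0.0347 * 62 = 2.1514.
Denominator: A*dh = 168 * 1.87 = 314.16.
K = 2.1514 / 314.16 = 0.006848 m/s.

0.006848


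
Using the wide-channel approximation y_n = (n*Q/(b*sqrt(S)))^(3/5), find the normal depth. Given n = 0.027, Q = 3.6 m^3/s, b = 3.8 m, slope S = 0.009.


We use the wide-channel approximation y_n = (n*Q/(b*sqrt(S)))^(3/5).
sqrt(S) = sqrt(0.009) = 0.094868.
Numerator: n*Q = 0.027 * 3.6 = 0.0972.
Denominator: b*sqrt(S) = 3.8 * 0.094868 = 0.360498.
arg = 0.2696.
y_n = 0.2696^(3/5) = 0.4555 m.

0.4555


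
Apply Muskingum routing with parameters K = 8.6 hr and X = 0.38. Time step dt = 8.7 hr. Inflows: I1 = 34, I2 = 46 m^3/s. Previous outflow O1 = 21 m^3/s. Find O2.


Muskingum coefficients:
denom = 2*K*(1-X) + dt = 2*8.6*(1-0.38) + 8.7 = 19.364.
C0 = (dt - 2*K*X)/denom = (8.7 - 2*8.6*0.38)/19.364 = 0.1118.
C1 = (dt + 2*K*X)/denom = (8.7 + 2*8.6*0.38)/19.364 = 0.7868.
C2 = (2*K*(1-X) - dt)/denom = 0.1014.
O2 = C0*I2 + C1*I1 + C2*O1
   = 0.1118*46 + 0.7868*34 + 0.1014*21
   = 34.02 m^3/s.

34.02


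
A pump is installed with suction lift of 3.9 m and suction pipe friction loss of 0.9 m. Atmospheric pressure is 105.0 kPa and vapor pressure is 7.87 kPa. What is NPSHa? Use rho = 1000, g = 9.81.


NPSHa = p_atm/(rho*g) - z_s - hf_s - p_vap/(rho*g).
p_atm/(rho*g) = 105.0*1000 / (1000*9.81) = 10.703 m.
p_vap/(rho*g) = 7.87*1000 / (1000*9.81) = 0.802 m.
NPSHa = 10.703 - 3.9 - 0.9 - 0.802
      = 5.1 m.

5.1


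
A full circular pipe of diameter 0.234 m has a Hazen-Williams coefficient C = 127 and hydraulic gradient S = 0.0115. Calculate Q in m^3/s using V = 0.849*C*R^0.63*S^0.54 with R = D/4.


For a full circular pipe, R = D/4 = 0.234/4 = 0.0585 m.
V = 0.849 * 127 * 0.0585^0.63 * 0.0115^0.54
  = 0.849 * 127 * 0.167228 * 0.089697
  = 1.6173 m/s.
Pipe area A = pi*D^2/4 = pi*0.234^2/4 = 0.043 m^2.
Q = A * V = 0.043 * 1.6173 = 0.0696 m^3/s.

0.0696


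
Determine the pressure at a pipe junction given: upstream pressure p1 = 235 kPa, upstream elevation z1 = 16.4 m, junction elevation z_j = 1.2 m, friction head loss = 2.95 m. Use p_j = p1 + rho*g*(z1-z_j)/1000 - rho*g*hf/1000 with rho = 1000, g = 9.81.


Junction pressure: p_j = p1 + rho*g*(z1 - z_j)/1000 - rho*g*hf/1000.
Elevation term = 1000*9.81*(16.4 - 1.2)/1000 = 149.112 kPa.
Friction term = 1000*9.81*2.95/1000 = 28.939 kPa.
p_j = 235 + 149.112 - 28.939 = 355.17 kPa.

355.17


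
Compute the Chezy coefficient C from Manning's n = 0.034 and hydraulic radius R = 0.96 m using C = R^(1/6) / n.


The Chezy coefficient relates to Manning's n through C = R^(1/6) / n.
R^(1/6) = 0.96^(1/6) = 0.993219.
C = 0.993219 / 0.034 = 29.21 m^(1/2)/s.

29.21


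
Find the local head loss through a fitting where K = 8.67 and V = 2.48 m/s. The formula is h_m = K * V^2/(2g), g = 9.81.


Minor loss formula: h_m = K * V^2/(2g).
V^2 = 2.48^2 = 6.1504.
V^2/(2g) = 6.1504 / 19.62 = 0.3135 m.
h_m = 8.67 * 0.3135 = 2.7178 m.

2.7178


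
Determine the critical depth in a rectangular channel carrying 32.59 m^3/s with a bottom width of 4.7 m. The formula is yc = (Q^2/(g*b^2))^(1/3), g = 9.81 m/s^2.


Using yc = (Q^2 / (g * b^2))^(1/3):
Q^2 = 32.59^2 = 1062.11.
g * b^2 = 9.81 * 4.7^2 = 9.81 * 22.09 = 216.7.
Q^2 / (g*b^2) = 1062.11 / 216.7 = 4.9013.
yc = 4.9013^(1/3) = 1.6986 m.

1.6986


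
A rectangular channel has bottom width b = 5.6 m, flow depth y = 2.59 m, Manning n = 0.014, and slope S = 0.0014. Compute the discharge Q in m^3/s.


For a rectangular channel, the cross-sectional area A = b * y = 5.6 * 2.59 = 14.5 m^2.
The wetted perimeter P = b + 2y = 5.6 + 2*2.59 = 10.78 m.
Hydraulic radius R = A/P = 14.5/10.78 = 1.3455 m.
Velocity V = (1/n)*R^(2/3)*S^(1/2) = (1/0.014)*1.3455^(2/3)*0.0014^(1/2) = 3.2572 m/s.
Discharge Q = A * V = 14.5 * 3.2572 = 47.243 m^3/s.

47.243


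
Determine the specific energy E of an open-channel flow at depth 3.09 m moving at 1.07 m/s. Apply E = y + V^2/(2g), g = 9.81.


Specific energy E = y + V^2/(2g).
Velocity head = V^2/(2g) = 1.07^2 / (2*9.81) = 1.1449 / 19.62 = 0.0584 m.
E = 3.09 + 0.0584 = 3.1484 m.

3.1484


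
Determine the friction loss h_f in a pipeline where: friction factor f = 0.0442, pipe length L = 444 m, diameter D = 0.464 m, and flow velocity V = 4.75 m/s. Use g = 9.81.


Darcy-Weisbach equation: h_f = f * (L/D) * V^2/(2g).
f * L/D = 0.0442 * 444/0.464 = 42.2948.
V^2/(2g) = 4.75^2 / (2*9.81) = 22.5625 / 19.62 = 1.15 m.
h_f = 42.2948 * 1.15 = 48.638 m.

48.638


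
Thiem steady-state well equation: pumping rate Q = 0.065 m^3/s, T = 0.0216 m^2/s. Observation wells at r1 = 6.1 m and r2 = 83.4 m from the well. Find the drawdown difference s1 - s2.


Thiem equation: s1 - s2 = Q/(2*pi*T) * ln(r2/r1).
ln(r2/r1) = ln(83.4/6.1) = 2.6154.
Q/(2*pi*T) = 0.065 / (2*pi*0.0216) = 0.065 / 0.1357 = 0.4789.
s1 - s2 = 0.4789 * 2.6154 = 1.2526 m.

1.2526


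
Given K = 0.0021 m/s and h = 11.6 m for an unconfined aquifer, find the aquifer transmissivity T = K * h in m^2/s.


Transmissivity is defined as T = K * h.
T = 0.0021 * 11.6
  = 0.0244 m^2/s.

0.0244


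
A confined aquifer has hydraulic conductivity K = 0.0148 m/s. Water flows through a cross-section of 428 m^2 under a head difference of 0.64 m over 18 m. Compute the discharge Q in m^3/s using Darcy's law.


Darcy's law: Q = K * A * i, where i = dh/L.
Hydraulic gradient i = 0.64 / 18 = 0.035556.
Q = 0.0148 * 428 * 0.035556
  = 0.2252 m^3/s.

0.2252


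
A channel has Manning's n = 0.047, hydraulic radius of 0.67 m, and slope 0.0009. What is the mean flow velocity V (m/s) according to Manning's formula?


Manning's equation gives V = (1/n) * R^(2/3) * S^(1/2).
First, compute R^(2/3) = 0.67^(2/3) = 0.7657.
Next, S^(1/2) = 0.0009^(1/2) = 0.03.
Then 1/n = 1/0.047 = 21.28.
V = 21.28 * 0.7657 * 0.03 = 0.4887 m/s.

0.4887


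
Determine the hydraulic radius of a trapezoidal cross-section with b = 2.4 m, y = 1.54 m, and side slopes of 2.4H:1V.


For a trapezoidal section with side slope z:
A = (b + z*y)*y = (2.4 + 2.4*1.54)*1.54 = 9.388 m^2.
P = b + 2*y*sqrt(1 + z^2) = 2.4 + 2*1.54*sqrt(1 + 2.4^2) = 10.408 m.
R = A/P = 9.388 / 10.408 = 0.902 m.

0.902


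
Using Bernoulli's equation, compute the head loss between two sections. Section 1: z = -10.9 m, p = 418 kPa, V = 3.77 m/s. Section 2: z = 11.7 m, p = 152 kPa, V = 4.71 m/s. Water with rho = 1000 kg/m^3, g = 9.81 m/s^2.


Total head at each section: H = z + p/(rho*g) + V^2/(2g).
H1 = -10.9 + 418*1000/(1000*9.81) + 3.77^2/(2*9.81)
   = -10.9 + 42.61 + 0.7244
   = 32.434 m.
H2 = 11.7 + 152*1000/(1000*9.81) + 4.71^2/(2*9.81)
   = 11.7 + 15.494 + 1.1307
   = 28.325 m.
h_L = H1 - H2 = 32.434 - 28.325 = 4.109 m.

4.109


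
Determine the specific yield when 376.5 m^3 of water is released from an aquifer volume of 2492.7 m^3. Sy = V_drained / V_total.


Specific yield Sy = Volume drained / Total volume.
Sy = 376.5 / 2492.7
   = 0.151.

0.151


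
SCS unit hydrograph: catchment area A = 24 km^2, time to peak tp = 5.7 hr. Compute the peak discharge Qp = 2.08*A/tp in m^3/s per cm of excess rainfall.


SCS formula: Qp = 2.08 * A / tp.
Qp = 2.08 * 24 / 5.7
   = 49.92 / 5.7
   = 8.76 m^3/s per cm.

8.76


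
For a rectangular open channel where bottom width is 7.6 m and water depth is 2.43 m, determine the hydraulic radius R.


For a rectangular section:
Flow area A = b * y = 7.6 * 2.43 = 18.47 m^2.
Wetted perimeter P = b + 2y = 7.6 + 2*2.43 = 12.46 m.
Hydraulic radius R = A/P = 18.47 / 12.46 = 1.4822 m.

1.4822


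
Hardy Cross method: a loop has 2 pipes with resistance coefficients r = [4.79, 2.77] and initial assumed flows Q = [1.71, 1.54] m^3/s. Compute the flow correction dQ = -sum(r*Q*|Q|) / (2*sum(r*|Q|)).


Numerator terms (r*Q*|Q|): 4.79*1.71*|1.71| = 14.0064; 2.77*1.54*|1.54| = 6.5693.
Sum of numerator = 20.5758.
Denominator terms (r*|Q|): 4.79*|1.71| = 8.1909; 2.77*|1.54| = 4.2658.
2 * sum of denominator = 2 * 12.4567 = 24.9134.
dQ = -20.5758 / 24.9134 = -0.8259 m^3/s.

-0.8259


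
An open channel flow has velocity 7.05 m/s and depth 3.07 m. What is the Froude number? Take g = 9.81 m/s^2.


The Froude number is defined as Fr = V / sqrt(g*y).
g*y = 9.81 * 3.07 = 30.1167.
sqrt(g*y) = sqrt(30.1167) = 5.4879.
Fr = 7.05 / 5.4879 = 1.2847.

1.2847


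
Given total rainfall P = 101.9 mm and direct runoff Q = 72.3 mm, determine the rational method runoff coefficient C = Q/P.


The runoff coefficient C = runoff depth / rainfall depth.
C = 72.3 / 101.9
  = 0.7095.

0.7095


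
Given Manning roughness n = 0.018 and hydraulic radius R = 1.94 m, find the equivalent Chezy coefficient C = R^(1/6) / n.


The Chezy coefficient relates to Manning's n through C = R^(1/6) / n.
R^(1/6) = 1.94^(1/6) = 1.116778.
C = 1.116778 / 0.018 = 62.04 m^(1/2)/s.

62.04


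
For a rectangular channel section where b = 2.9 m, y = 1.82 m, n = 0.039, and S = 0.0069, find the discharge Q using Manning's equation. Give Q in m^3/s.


For a rectangular channel, the cross-sectional area A = b * y = 2.9 * 1.82 = 5.28 m^2.
The wetted perimeter P = b + 2y = 2.9 + 2*1.82 = 6.54 m.
Hydraulic radius R = A/P = 5.28/6.54 = 0.807 m.
Velocity V = (1/n)*R^(2/3)*S^(1/2) = (1/0.039)*0.807^(2/3)*0.0069^(1/2) = 1.8462 m/s.
Discharge Q = A * V = 5.28 * 1.8462 = 9.744 m^3/s.

9.744


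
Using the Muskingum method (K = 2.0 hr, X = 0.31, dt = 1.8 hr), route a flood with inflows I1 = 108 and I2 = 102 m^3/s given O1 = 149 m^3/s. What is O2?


Muskingum coefficients:
denom = 2*K*(1-X) + dt = 2*2.0*(1-0.31) + 1.8 = 4.56.
C0 = (dt - 2*K*X)/denom = (1.8 - 2*2.0*0.31)/4.56 = 0.1228.
C1 = (dt + 2*K*X)/denom = (1.8 + 2*2.0*0.31)/4.56 = 0.6667.
C2 = (2*K*(1-X) - dt)/denom = 0.2105.
O2 = C0*I2 + C1*I1 + C2*O1
   = 0.1228*102 + 0.6667*108 + 0.2105*149
   = 115.89 m^3/s.

115.89


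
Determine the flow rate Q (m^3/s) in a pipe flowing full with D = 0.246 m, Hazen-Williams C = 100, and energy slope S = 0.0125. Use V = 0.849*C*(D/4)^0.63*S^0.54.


For a full circular pipe, R = D/4 = 0.246/4 = 0.0615 m.
V = 0.849 * 100 * 0.0615^0.63 * 0.0125^0.54
  = 0.849 * 100 * 0.17258 * 0.093828
  = 1.3748 m/s.
Pipe area A = pi*D^2/4 = pi*0.246^2/4 = 0.0475 m^2.
Q = A * V = 0.0475 * 1.3748 = 0.0653 m^3/s.

0.0653


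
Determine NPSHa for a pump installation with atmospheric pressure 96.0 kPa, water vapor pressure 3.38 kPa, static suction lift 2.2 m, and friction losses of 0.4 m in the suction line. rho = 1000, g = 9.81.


NPSHa = p_atm/(rho*g) - z_s - hf_s - p_vap/(rho*g).
p_atm/(rho*g) = 96.0*1000 / (1000*9.81) = 9.786 m.
p_vap/(rho*g) = 3.38*1000 / (1000*9.81) = 0.345 m.
NPSHa = 9.786 - 2.2 - 0.4 - 0.345
      = 6.84 m.

6.84


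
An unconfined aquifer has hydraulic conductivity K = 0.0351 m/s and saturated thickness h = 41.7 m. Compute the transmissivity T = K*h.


Transmissivity is defined as T = K * h.
T = 0.0351 * 41.7
  = 1.4637 m^2/s.

1.4637


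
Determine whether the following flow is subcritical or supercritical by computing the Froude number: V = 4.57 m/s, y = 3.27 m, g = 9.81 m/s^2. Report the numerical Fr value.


The Froude number is defined as Fr = V / sqrt(g*y).
g*y = 9.81 * 3.27 = 32.0787.
sqrt(g*y) = sqrt(32.0787) = 5.6638.
Fr = 4.57 / 5.6638 = 0.8069.
Since Fr < 1, the flow is subcritical.

0.8069


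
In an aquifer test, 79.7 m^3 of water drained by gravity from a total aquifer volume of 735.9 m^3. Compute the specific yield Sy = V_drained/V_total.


Specific yield Sy = Volume drained / Total volume.
Sy = 79.7 / 735.9
   = 0.1083.

0.1083


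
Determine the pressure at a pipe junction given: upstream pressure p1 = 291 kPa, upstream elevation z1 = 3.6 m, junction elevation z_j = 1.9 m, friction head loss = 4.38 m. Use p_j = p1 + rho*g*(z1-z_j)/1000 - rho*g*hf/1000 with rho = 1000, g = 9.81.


Junction pressure: p_j = p1 + rho*g*(z1 - z_j)/1000 - rho*g*hf/1000.
Elevation term = 1000*9.81*(3.6 - 1.9)/1000 = 16.677 kPa.
Friction term = 1000*9.81*4.38/1000 = 42.968 kPa.
p_j = 291 + 16.677 - 42.968 = 264.71 kPa.

264.71


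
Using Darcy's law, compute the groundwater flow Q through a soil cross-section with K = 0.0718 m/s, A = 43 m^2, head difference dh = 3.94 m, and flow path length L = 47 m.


Darcy's law: Q = K * A * i, where i = dh/L.
Hydraulic gradient i = 3.94 / 47 = 0.08383.
Q = 0.0718 * 43 * 0.08383
  = 0.2588 m^3/s.

0.2588


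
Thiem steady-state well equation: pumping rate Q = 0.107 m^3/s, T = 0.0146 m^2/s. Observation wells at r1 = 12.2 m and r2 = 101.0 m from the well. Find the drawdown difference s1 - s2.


Thiem equation: s1 - s2 = Q/(2*pi*T) * ln(r2/r1).
ln(r2/r1) = ln(101.0/12.2) = 2.1137.
Q/(2*pi*T) = 0.107 / (2*pi*0.0146) = 0.107 / 0.0917 = 1.1664.
s1 - s2 = 1.1664 * 2.1137 = 2.4654 m.

2.4654


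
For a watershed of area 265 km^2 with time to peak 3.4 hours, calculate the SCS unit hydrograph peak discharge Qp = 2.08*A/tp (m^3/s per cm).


SCS formula: Qp = 2.08 * A / tp.
Qp = 2.08 * 265 / 3.4
   = 551.2 / 3.4
   = 162.12 m^3/s per cm.

162.12


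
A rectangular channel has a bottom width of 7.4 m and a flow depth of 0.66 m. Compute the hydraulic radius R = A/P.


For a rectangular section:
Flow area A = b * y = 7.4 * 0.66 = 4.88 m^2.
Wetted perimeter P = b + 2y = 7.4 + 2*0.66 = 8.72 m.
Hydraulic radius R = A/P = 4.88 / 8.72 = 0.5601 m.

0.5601


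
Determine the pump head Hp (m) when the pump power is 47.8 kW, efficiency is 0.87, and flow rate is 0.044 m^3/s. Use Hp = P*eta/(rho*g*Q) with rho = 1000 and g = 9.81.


Pump head formula: Hp = P * eta / (rho * g * Q).
Numerator: P * eta = 47.8 * 1000 * 0.87 = 41586.0 W.
Denominator: rho * g * Q = 1000 * 9.81 * 0.044 = 431.64.
Hp = 41586.0 / 431.64 = 96.34 m.

96.34


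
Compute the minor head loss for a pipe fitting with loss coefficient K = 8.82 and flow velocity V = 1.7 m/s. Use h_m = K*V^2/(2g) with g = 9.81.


Minor loss formula: h_m = K * V^2/(2g).
V^2 = 1.7^2 = 2.89.
V^2/(2g) = 2.89 / 19.62 = 0.1473 m.
h_m = 8.82 * 0.1473 = 1.2992 m.

1.2992


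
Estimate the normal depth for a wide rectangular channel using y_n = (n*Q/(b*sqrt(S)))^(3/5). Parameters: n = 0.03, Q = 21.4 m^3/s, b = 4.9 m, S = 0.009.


We use the wide-channel approximation y_n = (n*Q/(b*sqrt(S)))^(3/5).
sqrt(S) = sqrt(0.009) = 0.094868.
Numerator: n*Q = 0.03 * 21.4 = 0.642.
Denominator: b*sqrt(S) = 4.9 * 0.094868 = 0.464853.
arg = 1.3811.
y_n = 1.3811^(3/5) = 1.2138 m.

1.2138


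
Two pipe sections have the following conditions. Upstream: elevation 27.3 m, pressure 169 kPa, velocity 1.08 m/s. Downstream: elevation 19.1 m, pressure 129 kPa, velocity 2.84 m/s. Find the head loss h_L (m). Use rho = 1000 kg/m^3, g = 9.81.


Total head at each section: H = z + p/(rho*g) + V^2/(2g).
H1 = 27.3 + 169*1000/(1000*9.81) + 1.08^2/(2*9.81)
   = 27.3 + 17.227 + 0.0594
   = 44.587 m.
H2 = 19.1 + 129*1000/(1000*9.81) + 2.84^2/(2*9.81)
   = 19.1 + 13.15 + 0.4111
   = 32.661 m.
h_L = H1 - H2 = 44.587 - 32.661 = 11.926 m.

11.926


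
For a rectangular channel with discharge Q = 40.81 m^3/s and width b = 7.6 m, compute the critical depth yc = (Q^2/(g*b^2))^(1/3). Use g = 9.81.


Using yc = (Q^2 / (g * b^2))^(1/3):
Q^2 = 40.81^2 = 1665.46.
g * b^2 = 9.81 * 7.6^2 = 9.81 * 57.76 = 566.63.
Q^2 / (g*b^2) = 1665.46 / 566.63 = 2.9392.
yc = 2.9392^(1/3) = 1.4324 m.

1.4324


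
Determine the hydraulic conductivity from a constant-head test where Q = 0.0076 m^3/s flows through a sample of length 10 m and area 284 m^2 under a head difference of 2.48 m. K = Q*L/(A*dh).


From K = Q*L / (A*dh):
Numerator: Q*L = 0.0076 * 10 = 0.076.
Denominator: A*dh = 284 * 2.48 = 704.32.
K = 0.076 / 704.32 = 0.000108 m/s.

0.000108


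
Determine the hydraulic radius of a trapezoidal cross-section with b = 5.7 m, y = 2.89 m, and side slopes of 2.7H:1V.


For a trapezoidal section with side slope z:
A = (b + z*y)*y = (5.7 + 2.7*2.89)*2.89 = 39.024 m^2.
P = b + 2*y*sqrt(1 + z^2) = 5.7 + 2*2.89*sqrt(1 + 2.7^2) = 22.342 m.
R = A/P = 39.024 / 22.342 = 1.7467 m.

1.7467


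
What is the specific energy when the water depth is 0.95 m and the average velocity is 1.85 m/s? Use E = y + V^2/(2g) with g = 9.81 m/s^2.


Specific energy E = y + V^2/(2g).
Velocity head = V^2/(2g) = 1.85^2 / (2*9.81) = 3.4225 / 19.62 = 0.1744 m.
E = 0.95 + 0.1744 = 1.1244 m.

1.1244


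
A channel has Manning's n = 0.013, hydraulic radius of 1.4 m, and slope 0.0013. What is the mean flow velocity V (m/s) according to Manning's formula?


Manning's equation gives V = (1/n) * R^(2/3) * S^(1/2).
First, compute R^(2/3) = 1.4^(2/3) = 1.2515.
Next, S^(1/2) = 0.0013^(1/2) = 0.036056.
Then 1/n = 1/0.013 = 76.92.
V = 76.92 * 1.2515 * 0.036056 = 3.4709 m/s.

3.4709


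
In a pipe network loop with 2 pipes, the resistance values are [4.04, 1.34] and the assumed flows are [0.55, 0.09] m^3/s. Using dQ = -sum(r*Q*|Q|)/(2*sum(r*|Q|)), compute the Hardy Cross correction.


Numerator terms (r*Q*|Q|): 4.04*0.55*|0.55| = 1.2221; 1.34*0.09*|0.09| = 0.0109.
Sum of numerator = 1.233.
Denominator terms (r*|Q|): 4.04*|0.55| = 2.222; 1.34*|0.09| = 0.1206.
2 * sum of denominator = 2 * 2.3426 = 4.6852.
dQ = -1.233 / 4.6852 = -0.2632 m^3/s.

-0.2632


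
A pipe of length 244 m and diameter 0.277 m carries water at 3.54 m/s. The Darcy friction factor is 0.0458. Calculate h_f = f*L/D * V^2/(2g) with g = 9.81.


Darcy-Weisbach equation: h_f = f * (L/D) * V^2/(2g).
f * L/D = 0.0458 * 244/0.277 = 40.3437.
V^2/(2g) = 3.54^2 / (2*9.81) = 12.5316 / 19.62 = 0.6387 m.
h_f = 40.3437 * 0.6387 = 25.768 m.

25.768


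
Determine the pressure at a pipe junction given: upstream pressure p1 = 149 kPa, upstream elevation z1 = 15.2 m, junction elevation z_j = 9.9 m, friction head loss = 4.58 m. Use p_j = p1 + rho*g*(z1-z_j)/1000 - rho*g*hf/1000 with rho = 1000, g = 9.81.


Junction pressure: p_j = p1 + rho*g*(z1 - z_j)/1000 - rho*g*hf/1000.
Elevation term = 1000*9.81*(15.2 - 9.9)/1000 = 51.993 kPa.
Friction term = 1000*9.81*4.58/1000 = 44.93 kPa.
p_j = 149 + 51.993 - 44.93 = 156.06 kPa.

156.06


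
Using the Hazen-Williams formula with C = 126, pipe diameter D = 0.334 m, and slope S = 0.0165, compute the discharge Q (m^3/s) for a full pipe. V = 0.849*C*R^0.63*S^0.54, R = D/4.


For a full circular pipe, R = D/4 = 0.334/4 = 0.0835 m.
V = 0.849 * 126 * 0.0835^0.63 * 0.0165^0.54
  = 0.849 * 126 * 0.209249 * 0.109004
  = 2.44 m/s.
Pipe area A = pi*D^2/4 = pi*0.334^2/4 = 0.0876 m^2.
Q = A * V = 0.0876 * 2.44 = 0.2138 m^3/s.

0.2138


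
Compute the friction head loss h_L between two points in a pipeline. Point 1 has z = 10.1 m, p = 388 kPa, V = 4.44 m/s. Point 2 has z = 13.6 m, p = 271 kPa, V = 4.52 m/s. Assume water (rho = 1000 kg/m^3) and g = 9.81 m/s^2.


Total head at each section: H = z + p/(rho*g) + V^2/(2g).
H1 = 10.1 + 388*1000/(1000*9.81) + 4.44^2/(2*9.81)
   = 10.1 + 39.551 + 1.0048
   = 50.656 m.
H2 = 13.6 + 271*1000/(1000*9.81) + 4.52^2/(2*9.81)
   = 13.6 + 27.625 + 1.0413
   = 42.266 m.
h_L = H1 - H2 = 50.656 - 42.266 = 8.39 m.

8.39


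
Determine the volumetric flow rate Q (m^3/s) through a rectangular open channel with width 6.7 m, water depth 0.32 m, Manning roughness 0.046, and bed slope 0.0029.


For a rectangular channel, the cross-sectional area A = b * y = 6.7 * 0.32 = 2.14 m^2.
The wetted perimeter P = b + 2y = 6.7 + 2*0.32 = 7.34 m.
Hydraulic radius R = A/P = 2.14/7.34 = 0.2921 m.
Velocity V = (1/n)*R^(2/3)*S^(1/2) = (1/0.046)*0.2921^(2/3)*0.0029^(1/2) = 0.5154 m/s.
Discharge Q = A * V = 2.14 * 0.5154 = 1.105 m^3/s.

1.105


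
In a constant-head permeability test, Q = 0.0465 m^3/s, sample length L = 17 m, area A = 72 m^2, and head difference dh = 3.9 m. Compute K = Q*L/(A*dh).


From K = Q*L / (A*dh):
Numerator: Q*L = 0.0465 * 17 = 0.7905.
Denominator: A*dh = 72 * 3.9 = 280.8.
K = 0.7905 / 280.8 = 0.002815 m/s.

0.002815


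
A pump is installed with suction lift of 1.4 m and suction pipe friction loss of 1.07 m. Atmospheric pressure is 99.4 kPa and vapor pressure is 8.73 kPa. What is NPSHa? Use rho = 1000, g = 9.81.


NPSHa = p_atm/(rho*g) - z_s - hf_s - p_vap/(rho*g).
p_atm/(rho*g) = 99.4*1000 / (1000*9.81) = 10.133 m.
p_vap/(rho*g) = 8.73*1000 / (1000*9.81) = 0.89 m.
NPSHa = 10.133 - 1.4 - 1.07 - 0.89
      = 6.77 m.

6.77


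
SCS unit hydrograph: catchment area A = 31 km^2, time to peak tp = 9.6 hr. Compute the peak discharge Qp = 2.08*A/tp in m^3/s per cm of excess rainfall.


SCS formula: Qp = 2.08 * A / tp.
Qp = 2.08 * 31 / 9.6
   = 64.48 / 9.6
   = 6.72 m^3/s per cm.

6.72


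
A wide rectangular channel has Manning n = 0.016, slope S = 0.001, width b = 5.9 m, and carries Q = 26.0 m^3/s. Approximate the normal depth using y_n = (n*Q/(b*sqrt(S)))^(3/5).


We use the wide-channel approximation y_n = (n*Q/(b*sqrt(S)))^(3/5).
sqrt(S) = sqrt(0.001) = 0.031623.
Numerator: n*Q = 0.016 * 26.0 = 0.416.
Denominator: b*sqrt(S) = 5.9 * 0.031623 = 0.186576.
arg = 2.2297.
y_n = 2.2297^(3/5) = 1.6179 m.

1.6179


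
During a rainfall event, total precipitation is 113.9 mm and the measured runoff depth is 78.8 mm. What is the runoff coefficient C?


The runoff coefficient C = runoff depth / rainfall depth.
C = 78.8 / 113.9
  = 0.6918.

0.6918


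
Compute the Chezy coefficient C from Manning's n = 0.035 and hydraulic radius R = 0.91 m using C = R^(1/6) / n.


The Chezy coefficient relates to Manning's n through C = R^(1/6) / n.
R^(1/6) = 0.91^(1/6) = 0.984404.
C = 0.984404 / 0.035 = 28.13 m^(1/2)/s.

28.13


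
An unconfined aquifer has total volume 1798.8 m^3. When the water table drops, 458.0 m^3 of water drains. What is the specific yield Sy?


Specific yield Sy = Volume drained / Total volume.
Sy = 458.0 / 1798.8
   = 0.2546.

0.2546


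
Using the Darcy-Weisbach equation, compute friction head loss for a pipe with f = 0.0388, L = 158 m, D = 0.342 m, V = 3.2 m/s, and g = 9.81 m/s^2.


Darcy-Weisbach equation: h_f = f * (L/D) * V^2/(2g).
f * L/D = 0.0388 * 158/0.342 = 17.9251.
V^2/(2g) = 3.2^2 / (2*9.81) = 10.24 / 19.62 = 0.5219 m.
h_f = 17.9251 * 0.5219 = 9.355 m.

9.355


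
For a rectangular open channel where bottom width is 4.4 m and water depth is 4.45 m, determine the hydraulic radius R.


For a rectangular section:
Flow area A = b * y = 4.4 * 4.45 = 19.58 m^2.
Wetted perimeter P = b + 2y = 4.4 + 2*4.45 = 13.3 m.
Hydraulic radius R = A/P = 19.58 / 13.3 = 1.4722 m.

1.4722


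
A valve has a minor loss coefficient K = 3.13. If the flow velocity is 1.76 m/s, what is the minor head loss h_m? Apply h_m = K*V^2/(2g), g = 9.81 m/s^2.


Minor loss formula: h_m = K * V^2/(2g).
V^2 = 1.76^2 = 3.0976.
V^2/(2g) = 3.0976 / 19.62 = 0.1579 m.
h_m = 3.13 * 0.1579 = 0.4942 m.

0.4942


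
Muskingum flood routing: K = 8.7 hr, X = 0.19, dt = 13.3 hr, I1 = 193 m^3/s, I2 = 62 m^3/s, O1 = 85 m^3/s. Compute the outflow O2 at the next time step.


Muskingum coefficients:
denom = 2*K*(1-X) + dt = 2*8.7*(1-0.19) + 13.3 = 27.394.
C0 = (dt - 2*K*X)/denom = (13.3 - 2*8.7*0.19)/27.394 = 0.3648.
C1 = (dt + 2*K*X)/denom = (13.3 + 2*8.7*0.19)/27.394 = 0.6062.
C2 = (2*K*(1-X) - dt)/denom = 0.029.
O2 = C0*I2 + C1*I1 + C2*O1
   = 0.3648*62 + 0.6062*193 + 0.029*85
   = 142.08 m^3/s.

142.08


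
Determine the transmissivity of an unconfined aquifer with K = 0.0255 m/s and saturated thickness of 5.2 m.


Transmissivity is defined as T = K * h.
T = 0.0255 * 5.2
  = 0.1326 m^2/s.

0.1326


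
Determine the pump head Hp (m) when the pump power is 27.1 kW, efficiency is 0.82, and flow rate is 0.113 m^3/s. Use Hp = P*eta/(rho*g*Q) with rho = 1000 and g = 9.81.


Pump head formula: Hp = P * eta / (rho * g * Q).
Numerator: P * eta = 27.1 * 1000 * 0.82 = 22222.0 W.
Denominator: rho * g * Q = 1000 * 9.81 * 0.113 = 1108.53.
Hp = 22222.0 / 1108.53 = 20.05 m.

20.05


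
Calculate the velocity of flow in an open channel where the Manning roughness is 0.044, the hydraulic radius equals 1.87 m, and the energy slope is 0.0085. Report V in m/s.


Manning's equation gives V = (1/n) * R^(2/3) * S^(1/2).
First, compute R^(2/3) = 1.87^(2/3) = 1.5178.
Next, S^(1/2) = 0.0085^(1/2) = 0.092195.
Then 1/n = 1/0.044 = 22.73.
V = 22.73 * 1.5178 * 0.092195 = 3.1804 m/s.

3.1804


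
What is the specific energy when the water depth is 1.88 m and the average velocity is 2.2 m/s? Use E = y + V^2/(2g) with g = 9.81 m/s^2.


Specific energy E = y + V^2/(2g).
Velocity head = V^2/(2g) = 2.2^2 / (2*9.81) = 4.84 / 19.62 = 0.2467 m.
E = 1.88 + 0.2467 = 2.1267 m.

2.1267


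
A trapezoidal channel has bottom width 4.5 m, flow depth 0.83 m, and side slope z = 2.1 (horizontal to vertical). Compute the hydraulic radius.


For a trapezoidal section with side slope z:
A = (b + z*y)*y = (4.5 + 2.1*0.83)*0.83 = 5.182 m^2.
P = b + 2*y*sqrt(1 + z^2) = 4.5 + 2*0.83*sqrt(1 + 2.1^2) = 8.361 m.
R = A/P = 5.182 / 8.361 = 0.6197 m.

0.6197


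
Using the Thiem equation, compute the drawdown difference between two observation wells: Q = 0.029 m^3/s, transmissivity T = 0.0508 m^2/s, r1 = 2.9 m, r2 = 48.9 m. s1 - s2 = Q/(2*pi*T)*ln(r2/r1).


Thiem equation: s1 - s2 = Q/(2*pi*T) * ln(r2/r1).
ln(r2/r1) = ln(48.9/2.9) = 2.8251.
Q/(2*pi*T) = 0.029 / (2*pi*0.0508) = 0.029 / 0.3192 = 0.0909.
s1 - s2 = 0.0909 * 2.8251 = 0.2567 m.

0.2567


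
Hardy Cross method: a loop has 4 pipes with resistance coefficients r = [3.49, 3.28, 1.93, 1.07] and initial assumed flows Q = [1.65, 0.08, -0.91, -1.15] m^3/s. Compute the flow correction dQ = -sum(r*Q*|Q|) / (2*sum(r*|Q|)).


Numerator terms (r*Q*|Q|): 3.49*1.65*|1.65| = 9.5015; 3.28*0.08*|0.08| = 0.021; 1.93*-0.91*|-0.91| = -1.5982; 1.07*-1.15*|-1.15| = -1.4151.
Sum of numerator = 6.5092.
Denominator terms (r*|Q|): 3.49*|1.65| = 5.7585; 3.28*|0.08| = 0.2624; 1.93*|-0.91| = 1.7563; 1.07*|-1.15| = 1.2305.
2 * sum of denominator = 2 * 9.0077 = 18.0154.
dQ = -6.5092 / 18.0154 = -0.3613 m^3/s.

-0.3613


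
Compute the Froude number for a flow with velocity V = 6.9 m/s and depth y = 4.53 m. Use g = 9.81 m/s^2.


The Froude number is defined as Fr = V / sqrt(g*y).
g*y = 9.81 * 4.53 = 44.4393.
sqrt(g*y) = sqrt(44.4393) = 6.6663.
Fr = 6.9 / 6.6663 = 1.0351.

1.0351


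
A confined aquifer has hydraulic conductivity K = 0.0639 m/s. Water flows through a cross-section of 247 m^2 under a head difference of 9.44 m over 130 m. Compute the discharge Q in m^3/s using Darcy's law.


Darcy's law: Q = K * A * i, where i = dh/L.
Hydraulic gradient i = 9.44 / 130 = 0.072615.
Q = 0.0639 * 247 * 0.072615
  = 1.1461 m^3/s.

1.1461


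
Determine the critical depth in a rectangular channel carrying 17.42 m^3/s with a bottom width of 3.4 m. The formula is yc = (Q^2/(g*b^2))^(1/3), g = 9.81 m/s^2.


Using yc = (Q^2 / (g * b^2))^(1/3):
Q^2 = 17.42^2 = 303.46.
g * b^2 = 9.81 * 3.4^2 = 9.81 * 11.56 = 113.4.
Q^2 / (g*b^2) = 303.46 / 113.4 = 2.676.
yc = 2.676^(1/3) = 1.3883 m.

1.3883


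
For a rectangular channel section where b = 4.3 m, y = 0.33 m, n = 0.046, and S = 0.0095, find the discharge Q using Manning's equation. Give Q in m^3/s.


For a rectangular channel, the cross-sectional area A = b * y = 4.3 * 0.33 = 1.42 m^2.
The wetted perimeter P = b + 2y = 4.3 + 2*0.33 = 4.96 m.
Hydraulic radius R = A/P = 1.42/4.96 = 0.2861 m.
Velocity V = (1/n)*R^(2/3)*S^(1/2) = (1/0.046)*0.2861^(2/3)*0.0095^(1/2) = 0.92 m/s.
Discharge Q = A * V = 1.42 * 0.92 = 1.305 m^3/s.

1.305


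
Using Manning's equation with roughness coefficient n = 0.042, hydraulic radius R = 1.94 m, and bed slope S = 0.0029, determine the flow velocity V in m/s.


Manning's equation gives V = (1/n) * R^(2/3) * S^(1/2).
First, compute R^(2/3) = 1.94^(2/3) = 1.5555.
Next, S^(1/2) = 0.0029^(1/2) = 0.053852.
Then 1/n = 1/0.042 = 23.81.
V = 23.81 * 1.5555 * 0.053852 = 1.9944 m/s.

1.9944


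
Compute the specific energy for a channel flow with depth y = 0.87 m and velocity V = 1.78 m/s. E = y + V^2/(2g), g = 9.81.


Specific energy E = y + V^2/(2g).
Velocity head = V^2/(2g) = 1.78^2 / (2*9.81) = 3.1684 / 19.62 = 0.1615 m.
E = 0.87 + 0.1615 = 1.0315 m.

1.0315


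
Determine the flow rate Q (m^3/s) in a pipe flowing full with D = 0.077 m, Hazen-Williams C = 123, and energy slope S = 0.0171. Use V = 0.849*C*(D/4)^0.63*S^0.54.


For a full circular pipe, R = D/4 = 0.077/4 = 0.0192 m.
V = 0.849 * 123 * 0.0192^0.63 * 0.0171^0.54
  = 0.849 * 123 * 0.083022 * 0.111127
  = 0.9634 m/s.
Pipe area A = pi*D^2/4 = pi*0.077^2/4 = 0.0047 m^2.
Q = A * V = 0.0047 * 0.9634 = 0.0045 m^3/s.

0.0045


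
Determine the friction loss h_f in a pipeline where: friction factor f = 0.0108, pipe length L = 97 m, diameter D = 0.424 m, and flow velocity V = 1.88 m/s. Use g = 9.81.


Darcy-Weisbach equation: h_f = f * (L/D) * V^2/(2g).
f * L/D = 0.0108 * 97/0.424 = 2.4708.
V^2/(2g) = 1.88^2 / (2*9.81) = 3.5344 / 19.62 = 0.1801 m.
h_f = 2.4708 * 0.1801 = 0.445 m.

0.445


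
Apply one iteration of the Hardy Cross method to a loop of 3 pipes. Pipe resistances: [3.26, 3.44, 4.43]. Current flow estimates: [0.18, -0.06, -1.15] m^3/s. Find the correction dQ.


Numerator terms (r*Q*|Q|): 3.26*0.18*|0.18| = 0.1056; 3.44*-0.06*|-0.06| = -0.0124; 4.43*-1.15*|-1.15| = -5.8587.
Sum of numerator = -5.7654.
Denominator terms (r*|Q|): 3.26*|0.18| = 0.5868; 3.44*|-0.06| = 0.2064; 4.43*|-1.15| = 5.0945.
2 * sum of denominator = 2 * 5.8877 = 11.7754.
dQ = --5.7654 / 11.7754 = 0.4896 m^3/s.

0.4896


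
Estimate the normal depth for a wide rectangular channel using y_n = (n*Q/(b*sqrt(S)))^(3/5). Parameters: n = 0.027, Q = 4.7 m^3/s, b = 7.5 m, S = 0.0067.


We use the wide-channel approximation y_n = (n*Q/(b*sqrt(S)))^(3/5).
sqrt(S) = sqrt(0.0067) = 0.081854.
Numerator: n*Q = 0.027 * 4.7 = 0.1269.
Denominator: b*sqrt(S) = 7.5 * 0.081854 = 0.613905.
arg = 0.2067.
y_n = 0.2067^(3/5) = 0.3883 m.

0.3883


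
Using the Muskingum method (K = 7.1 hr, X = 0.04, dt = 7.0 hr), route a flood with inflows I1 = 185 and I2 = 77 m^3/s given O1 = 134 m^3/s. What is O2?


Muskingum coefficients:
denom = 2*K*(1-X) + dt = 2*7.1*(1-0.04) + 7.0 = 20.632.
C0 = (dt - 2*K*X)/denom = (7.0 - 2*7.1*0.04)/20.632 = 0.3117.
C1 = (dt + 2*K*X)/denom = (7.0 + 2*7.1*0.04)/20.632 = 0.3668.
C2 = (2*K*(1-X) - dt)/denom = 0.3214.
O2 = C0*I2 + C1*I1 + C2*O1
   = 0.3117*77 + 0.3668*185 + 0.3214*134
   = 134.94 m^3/s.

134.94


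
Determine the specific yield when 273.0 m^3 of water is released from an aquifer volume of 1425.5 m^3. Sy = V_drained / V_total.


Specific yield Sy = Volume drained / Total volume.
Sy = 273.0 / 1425.5
   = 0.1915.

0.1915


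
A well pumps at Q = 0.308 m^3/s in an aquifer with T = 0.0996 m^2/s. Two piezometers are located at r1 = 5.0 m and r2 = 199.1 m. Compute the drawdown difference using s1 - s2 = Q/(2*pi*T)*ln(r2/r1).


Thiem equation: s1 - s2 = Q/(2*pi*T) * ln(r2/r1).
ln(r2/r1) = ln(199.1/5.0) = 3.6844.
Q/(2*pi*T) = 0.308 / (2*pi*0.0996) = 0.308 / 0.6258 = 0.4922.
s1 - s2 = 0.4922 * 3.6844 = 1.8133 m.

1.8133


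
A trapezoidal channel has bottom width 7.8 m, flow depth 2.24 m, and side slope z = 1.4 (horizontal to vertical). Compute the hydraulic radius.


For a trapezoidal section with side slope z:
A = (b + z*y)*y = (7.8 + 1.4*2.24)*2.24 = 24.497 m^2.
P = b + 2*y*sqrt(1 + z^2) = 7.8 + 2*2.24*sqrt(1 + 1.4^2) = 15.508 m.
R = A/P = 24.497 / 15.508 = 1.5796 m.

1.5796


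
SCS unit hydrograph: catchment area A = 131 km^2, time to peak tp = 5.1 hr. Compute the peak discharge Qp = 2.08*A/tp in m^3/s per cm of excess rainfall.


SCS formula: Qp = 2.08 * A / tp.
Qp = 2.08 * 131 / 5.1
   = 272.48 / 5.1
   = 53.43 m^3/s per cm.

53.43


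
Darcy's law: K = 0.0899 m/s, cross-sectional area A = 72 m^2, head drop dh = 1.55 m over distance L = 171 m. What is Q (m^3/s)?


Darcy's law: Q = K * A * i, where i = dh/L.
Hydraulic gradient i = 1.55 / 171 = 0.009064.
Q = 0.0899 * 72 * 0.009064
  = 0.0587 m^3/s.

0.0587


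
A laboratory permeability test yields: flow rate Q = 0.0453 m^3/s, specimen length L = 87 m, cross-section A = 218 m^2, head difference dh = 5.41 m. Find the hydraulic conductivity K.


From K = Q*L / (A*dh):
Numerator: Q*L = 0.0453 * 87 = 3.9411.
Denominator: A*dh = 218 * 5.41 = 1179.38.
K = 3.9411 / 1179.38 = 0.003342 m/s.

0.003342


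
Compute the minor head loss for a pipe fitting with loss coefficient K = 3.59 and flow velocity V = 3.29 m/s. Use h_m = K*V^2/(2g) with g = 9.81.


Minor loss formula: h_m = K * V^2/(2g).
V^2 = 3.29^2 = 10.8241.
V^2/(2g) = 10.8241 / 19.62 = 0.5517 m.
h_m = 3.59 * 0.5517 = 1.9806 m.

1.9806


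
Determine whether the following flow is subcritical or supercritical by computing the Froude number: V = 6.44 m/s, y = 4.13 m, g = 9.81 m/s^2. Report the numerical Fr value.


The Froude number is defined as Fr = V / sqrt(g*y).
g*y = 9.81 * 4.13 = 40.5153.
sqrt(g*y) = sqrt(40.5153) = 6.3652.
Fr = 6.44 / 6.3652 = 1.0118.
Since Fr > 1, the flow is supercritical.

1.0118


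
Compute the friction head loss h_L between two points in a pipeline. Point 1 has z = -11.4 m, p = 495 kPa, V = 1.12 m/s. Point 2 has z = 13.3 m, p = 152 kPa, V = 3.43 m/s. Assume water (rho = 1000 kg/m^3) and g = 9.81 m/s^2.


Total head at each section: H = z + p/(rho*g) + V^2/(2g).
H1 = -11.4 + 495*1000/(1000*9.81) + 1.12^2/(2*9.81)
   = -11.4 + 50.459 + 0.0639
   = 39.123 m.
H2 = 13.3 + 152*1000/(1000*9.81) + 3.43^2/(2*9.81)
   = 13.3 + 15.494 + 0.5996
   = 29.394 m.
h_L = H1 - H2 = 39.123 - 29.394 = 9.729 m.

9.729


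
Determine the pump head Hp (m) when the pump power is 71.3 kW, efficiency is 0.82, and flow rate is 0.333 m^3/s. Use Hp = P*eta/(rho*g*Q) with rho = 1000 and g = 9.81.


Pump head formula: Hp = P * eta / (rho * g * Q).
Numerator: P * eta = 71.3 * 1000 * 0.82 = 58466.0 W.
Denominator: rho * g * Q = 1000 * 9.81 * 0.333 = 3266.73.
Hp = 58466.0 / 3266.73 = 17.9 m.

17.9


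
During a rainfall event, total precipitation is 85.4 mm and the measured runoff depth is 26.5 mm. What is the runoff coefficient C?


The runoff coefficient C = runoff depth / rainfall depth.
C = 26.5 / 85.4
  = 0.3103.

0.3103


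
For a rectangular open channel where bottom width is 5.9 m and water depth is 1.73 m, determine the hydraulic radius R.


For a rectangular section:
Flow area A = b * y = 5.9 * 1.73 = 10.21 m^2.
Wetted perimeter P = b + 2y = 5.9 + 2*1.73 = 9.36 m.
Hydraulic radius R = A/P = 10.21 / 9.36 = 1.0905 m.

1.0905
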